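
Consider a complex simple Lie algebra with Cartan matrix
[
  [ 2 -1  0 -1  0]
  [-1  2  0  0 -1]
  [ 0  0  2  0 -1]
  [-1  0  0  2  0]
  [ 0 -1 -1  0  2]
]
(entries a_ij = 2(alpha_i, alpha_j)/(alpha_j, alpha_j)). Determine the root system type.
The matrix has rank 5 with 2's on the diagonal. Reading the off-diagonal entries as Dynkin edges (a single edge where a_ij = a_ji = -1; a double or triple edge where a_ij * a_ji = 2 or 3), the diagram is a chain of 5 nodes with single edges (A_5). One simple-root ordering that puts it in standard form is (alpha_3, alpha_5, alpha_2, alpha_1, alpha_4). So the algebra is type A_5, i.e. sl(6).

A5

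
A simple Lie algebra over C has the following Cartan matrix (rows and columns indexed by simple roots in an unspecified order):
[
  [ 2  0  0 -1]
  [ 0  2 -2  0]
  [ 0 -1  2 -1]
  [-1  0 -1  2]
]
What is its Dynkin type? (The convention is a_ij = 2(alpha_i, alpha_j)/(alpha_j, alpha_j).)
C_4 (sp(8))

The matrix has rank 4 with 2's on the diagonal. Reading the off-diagonal entries as Dynkin edges (a single edge where a_ij = a_ji = -1; a double or triple edge where a_ij * a_ji = 2 or 3), the diagram is a chain of 4 nodes with a double edge at one end; the terminal node there is the unique long simple root (C_4). One simple-root ordering that puts it in standard form is (alpha_1, alpha_4, alpha_3, alpha_2). So the algebra is type C_4, i.e. sp(8).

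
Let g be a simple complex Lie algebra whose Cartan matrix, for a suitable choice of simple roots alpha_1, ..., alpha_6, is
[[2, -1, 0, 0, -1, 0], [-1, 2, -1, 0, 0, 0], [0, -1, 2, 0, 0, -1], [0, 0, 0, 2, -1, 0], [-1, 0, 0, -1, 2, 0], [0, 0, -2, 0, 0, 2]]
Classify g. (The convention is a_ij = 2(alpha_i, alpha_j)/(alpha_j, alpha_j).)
The matrix has rank 6 with 2's on the diagonal. Reading the off-diagonal entries as Dynkin edges (a single edge where a_ij = a_ji = -1; a double or triple edge where a_ij * a_ji = 2 or 3), the diagram is a chain of 6 nodes with a double edge at one end; the terminal node there is the unique long simple root (C_6). One simple-root ordering that puts it in standard form is (alpha_4, alpha_5, alpha_1, alpha_2, alpha_3, alpha_6). So the algebra is type C_6, i.e. sp(12).

C6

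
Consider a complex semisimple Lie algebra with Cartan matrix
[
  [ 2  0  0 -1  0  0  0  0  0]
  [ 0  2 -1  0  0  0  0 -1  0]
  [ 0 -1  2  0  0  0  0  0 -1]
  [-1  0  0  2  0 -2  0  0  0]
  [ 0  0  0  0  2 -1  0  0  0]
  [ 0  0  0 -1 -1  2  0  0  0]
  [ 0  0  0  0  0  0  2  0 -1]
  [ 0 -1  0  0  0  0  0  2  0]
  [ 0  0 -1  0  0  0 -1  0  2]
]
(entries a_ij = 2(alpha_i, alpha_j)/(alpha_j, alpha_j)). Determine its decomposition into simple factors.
A_5 (sl(6)) ⊕ F_4

The diagram associated to this matrix has two connected components: the simple roots {alpha_2, alpha_3, alpha_7, alpha_8, alpha_9} form a chain of 5 nodes with single edges (A_5), and {alpha_1, alpha_4, alpha_5, alpha_6} form a chain of 4 nodes with a double edge between the middle two (F_4). A semisimple Lie algebra decomposes uniquely as the direct sum of simple ideals, one per connected component of its Dynkin diagram, so g ≅ A_5 ⊕ F_4 (dimension 35 + 52 = 87).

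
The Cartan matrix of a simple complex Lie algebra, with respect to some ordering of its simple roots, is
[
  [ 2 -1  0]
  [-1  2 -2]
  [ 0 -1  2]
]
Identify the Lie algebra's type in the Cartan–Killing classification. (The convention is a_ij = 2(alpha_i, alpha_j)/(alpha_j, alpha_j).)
type B_3

The matrix has rank 3 with 2's on the diagonal. Reading the off-diagonal entries as Dynkin edges (a single edge where a_ij = a_ji = -1; a double or triple edge where a_ij * a_ji = 2 or 3), the diagram is a chain of 3 nodes with a double edge at one end; the terminal node there is the unique short simple root (B_3). One simple-root ordering that puts it in standard form is (alpha_1, alpha_2, alpha_3). So the algebra is type B_3, i.e. so(7).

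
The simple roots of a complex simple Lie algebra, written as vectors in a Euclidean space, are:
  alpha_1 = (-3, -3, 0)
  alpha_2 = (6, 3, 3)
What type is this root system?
Compute the Cartan integers a_ij = 2(alpha_i, alpha_j)/(alpha_j, alpha_j); the resulting 2x2 Cartan matrix is
[[2, -1], [-3, 2]].
The roots have two lengths (squared-length ratio 3:1); the short ones are alpha_{1}. The associated Dynkin diagram is two nodes joined by a triple edge (G_2), so the type is G_2.

G_2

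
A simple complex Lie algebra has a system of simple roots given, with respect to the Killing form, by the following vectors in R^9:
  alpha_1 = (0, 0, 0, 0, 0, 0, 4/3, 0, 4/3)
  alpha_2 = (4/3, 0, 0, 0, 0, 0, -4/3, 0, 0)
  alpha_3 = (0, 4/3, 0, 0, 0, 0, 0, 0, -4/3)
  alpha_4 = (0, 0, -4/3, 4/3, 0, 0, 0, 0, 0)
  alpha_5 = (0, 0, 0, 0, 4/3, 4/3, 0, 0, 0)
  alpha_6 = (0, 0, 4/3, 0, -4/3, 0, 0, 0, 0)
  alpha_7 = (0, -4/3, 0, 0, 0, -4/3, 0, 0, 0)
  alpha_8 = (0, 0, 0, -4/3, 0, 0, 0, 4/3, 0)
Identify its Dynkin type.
type A_8

Compute the Cartan integers a_ij = 2(alpha_i, alpha_j)/(alpha_j, alpha_j); the resulting 8x8 Cartan matrix is
[[2, -1, -1, 0, 0, 0, 0, 0], [-1, 2, 0, 0, 0, 0, 0, 0], [-1, 0, 2, 0, 0, 0, -1, 0], [0, 0, 0, 2, 0, -1, 0, -1], [0, 0, 0, 0, 2, -1, -1, 0], [0, 0, 0, -1, -1, 2, 0, 0], [0, 0, -1, 0, -1, 0, 2, 0], [0, 0, 0, -1, 0, 0, 0, 2]].
All simple roots have the same length, so the diagram is simply laced. The associated Dynkin diagram is a chain of 8 nodes with single edges (A_8), so the type is A_8 (the algebra sl(9)).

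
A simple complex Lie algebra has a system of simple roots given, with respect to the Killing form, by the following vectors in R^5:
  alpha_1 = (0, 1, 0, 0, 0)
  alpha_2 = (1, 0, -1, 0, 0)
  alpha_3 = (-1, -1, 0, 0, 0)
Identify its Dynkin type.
B_3

Compute the Cartan integers a_ij = 2(alpha_i, alpha_j)/(alpha_j, alpha_j); the resulting 3x3 Cartan matrix is
[[2, 0, -1], [0, 2, -1], [-2, -1, 2]].
The roots have two lengths (squared-length ratio 2:1); the short ones are alpha_{1}. The associated Dynkin diagram is a chain of 3 nodes with a double edge at one end; the terminal node there is the unique short simple root (B_3), so the type is B_3 (the algebra so(7)).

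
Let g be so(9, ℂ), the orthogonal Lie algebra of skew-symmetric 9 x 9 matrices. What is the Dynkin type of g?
This is so(9) with 9 odd, which has dimension 9(9-1)/2 = 36 and rank (9-1)/2 = 4. In the classification of classical Lie algebras, the orthogonal algebra so(2n+1) in an odd number of variables has type B_n; here n = 4, so the Dynkin diagram is a chain of 4 nodes with a double edge at one end; the terminal node there is the unique short simple root (B_4). Hence the type is B_4.

B_4 (so(9))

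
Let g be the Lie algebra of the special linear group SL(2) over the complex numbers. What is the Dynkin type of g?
This is sl(2), which has dimension 2^2 - 1 = 3 and rank 2 - 1 = 1 (a Cartan subalgebra is the diagonal traceless matrices). In the classification of classical Lie algebras, the special linear algebra sl(n+1) has type A_n; here n = 1, so the Dynkin diagram is a chain of 1 nodes with single edges (A_1). Hence the type is A_1.

A1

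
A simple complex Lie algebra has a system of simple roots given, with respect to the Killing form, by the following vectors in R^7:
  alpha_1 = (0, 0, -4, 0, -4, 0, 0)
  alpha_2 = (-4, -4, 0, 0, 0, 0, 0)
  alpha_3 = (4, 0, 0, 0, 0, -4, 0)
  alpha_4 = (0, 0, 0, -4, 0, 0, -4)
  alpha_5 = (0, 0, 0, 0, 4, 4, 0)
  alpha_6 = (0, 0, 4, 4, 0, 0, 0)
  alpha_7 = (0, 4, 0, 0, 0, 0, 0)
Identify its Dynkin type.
Compute the Cartan integers a_ij = 2(alpha_i, alpha_j)/(alpha_j, alpha_j); the resulting 7x7 Cartan matrix is
[[2, 0, 0, 0, -1, -1, 0], [0, 2, -1, 0, 0, 0, -2], [0, -1, 2, 0, -1, 0, 0], [0, 0, 0, 2, 0, -1, 0], [-1, 0, -1, 0, 2, 0, 0], [-1, 0, 0, -1, 0, 2, 0], [0, -1, 0, 0, 0, 0, 2]].
The roots have two lengths (squared-length ratio 2:1); the short ones are alpha_{7}. The associated Dynkin diagram is a chain of 7 nodes with a double edge at one end; the terminal node there is the unique short simple root (B_7), so the type is B_7 (the algebra so(15)).

B_7 (so(15))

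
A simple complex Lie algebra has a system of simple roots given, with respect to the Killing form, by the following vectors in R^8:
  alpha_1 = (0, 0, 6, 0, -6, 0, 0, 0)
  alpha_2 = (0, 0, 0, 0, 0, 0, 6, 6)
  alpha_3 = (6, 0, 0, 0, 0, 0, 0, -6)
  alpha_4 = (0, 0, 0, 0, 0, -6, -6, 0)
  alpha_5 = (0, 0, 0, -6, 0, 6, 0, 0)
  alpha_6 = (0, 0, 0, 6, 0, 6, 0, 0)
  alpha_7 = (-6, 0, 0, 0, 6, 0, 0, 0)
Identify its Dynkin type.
D_7 (so(14))

Compute the Cartan integers a_ij = 2(alpha_i, alpha_j)/(alpha_j, alpha_j); the resulting 7x7 Cartan matrix is
[[2, 0, 0, 0, 0, 0, -1], [0, 2, -1, -1, 0, 0, 0], [0, -1, 2, 0, 0, 0, -1], [0, -1, 0, 2, -1, -1, 0], [0, 0, 0, -1, 2, 0, 0], [0, 0, 0, -1, 0, 2, 0], [-1, 0, -1, 0, 0, 0, 2]].
All simple roots have the same length, so the diagram is simply laced. The associated Dynkin diagram is a chain of 5 nodes with a fork of two nodes at one end (D_7), so the type is D_7 (the algebra so(14)).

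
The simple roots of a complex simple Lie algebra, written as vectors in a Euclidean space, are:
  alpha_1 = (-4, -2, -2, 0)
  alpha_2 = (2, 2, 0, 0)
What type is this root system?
G_2

Compute the Cartan integers a_ij = 2(alpha_i, alpha_j)/(alpha_j, alpha_j); the resulting 2x2 Cartan matrix is
[[2, -3], [-1, 2]].
The roots have two lengths (squared-length ratio 3:1); the short ones are alpha_{2}. The associated Dynkin diagram is two nodes joined by a triple edge (G_2), so the type is G_2.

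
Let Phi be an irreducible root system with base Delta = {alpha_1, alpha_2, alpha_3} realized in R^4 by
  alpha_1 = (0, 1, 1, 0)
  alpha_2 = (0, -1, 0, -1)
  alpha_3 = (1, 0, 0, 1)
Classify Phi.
Compute the Cartan integers a_ij = 2(alpha_i, alpha_j)/(alpha_j, alpha_j); the resulting 3x3 Cartan matrix is
[[2, -1, 0], [-1, 2, -1], [0, -1, 2]].
All simple roots have the same length, so the diagram is simply laced. The associated Dynkin diagram is a chain of 3 nodes with single edges (A_3), so the type is A_3 (the algebra sl(4)).

type A_3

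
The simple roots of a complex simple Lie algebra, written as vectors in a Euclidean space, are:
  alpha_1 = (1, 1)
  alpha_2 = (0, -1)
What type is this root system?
B_2 (so(5))

Compute the Cartan integers a_ij = 2(alpha_i, alpha_j)/(alpha_j, alpha_j); the resulting 2x2 Cartan matrix is
[[2, -2], [-1, 2]].
The roots have two lengths (squared-length ratio 2:1); the short ones are alpha_{2}. The associated Dynkin diagram is a chain of 2 nodes with a double edge at one end; the terminal node there is the unique short simple root (B_2), so the type is B_2 (the algebra so(5)).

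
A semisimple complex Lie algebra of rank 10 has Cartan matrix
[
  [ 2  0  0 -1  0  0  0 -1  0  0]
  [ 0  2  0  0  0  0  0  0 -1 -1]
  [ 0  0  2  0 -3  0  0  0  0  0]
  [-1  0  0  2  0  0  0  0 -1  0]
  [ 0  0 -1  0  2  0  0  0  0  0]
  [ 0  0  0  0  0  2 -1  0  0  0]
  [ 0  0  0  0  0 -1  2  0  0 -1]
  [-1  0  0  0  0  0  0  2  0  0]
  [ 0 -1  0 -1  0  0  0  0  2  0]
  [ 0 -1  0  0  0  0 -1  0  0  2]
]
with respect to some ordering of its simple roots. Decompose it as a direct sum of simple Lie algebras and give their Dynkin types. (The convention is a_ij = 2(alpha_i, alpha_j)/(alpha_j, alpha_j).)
type A_8 ⊕ type G_2

The diagram associated to this matrix has two connected components: the simple roots {alpha_1, alpha_2, alpha_4, alpha_6, alpha_7, alpha_8, alpha_9, alpha_10} form a chain of 8 nodes with single edges (A_8), and {alpha_3, alpha_5} form two nodes joined by a triple edge (G_2). A semisimple Lie algebra decomposes uniquely as the direct sum of simple ideals, one per connected component of its Dynkin diagram, so g ≅ A_8 ⊕ G_2 (dimension 80 + 14 = 94).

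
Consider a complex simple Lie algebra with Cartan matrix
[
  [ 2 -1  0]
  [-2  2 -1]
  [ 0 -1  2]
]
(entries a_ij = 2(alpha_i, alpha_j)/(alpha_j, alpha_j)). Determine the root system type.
The matrix has rank 3 with 2's on the diagonal. Reading the off-diagonal entries as Dynkin edges (a single edge where a_ij = a_ji = -1; a double or triple edge where a_ij * a_ji = 2 or 3), the diagram is a chain of 3 nodes with a double edge at one end; the terminal node there is the unique short simple root (B_3). One simple-root ordering that puts it in standard form is (alpha_3, alpha_2, alpha_1). So the algebra is type B_3, i.e. so(7).

B3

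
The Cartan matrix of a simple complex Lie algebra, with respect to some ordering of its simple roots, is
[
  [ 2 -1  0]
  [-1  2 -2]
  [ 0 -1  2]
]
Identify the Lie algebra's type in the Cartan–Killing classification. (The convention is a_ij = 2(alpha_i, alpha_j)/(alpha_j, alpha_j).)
B_3

The matrix has rank 3 with 2's on the diagonal. Reading the off-diagonal entries as Dynkin edges (a single edge where a_ij = a_ji = -1; a double or triple edge where a_ij * a_ji = 2 or 3), the diagram is a chain of 3 nodes with a double edge at one end; the terminal node there is the unique short simple root (B_3). One simple-root ordering that puts it in standard form is (alpha_1, alpha_2, alpha_3). So the algebra is type B_3, i.e. so(7).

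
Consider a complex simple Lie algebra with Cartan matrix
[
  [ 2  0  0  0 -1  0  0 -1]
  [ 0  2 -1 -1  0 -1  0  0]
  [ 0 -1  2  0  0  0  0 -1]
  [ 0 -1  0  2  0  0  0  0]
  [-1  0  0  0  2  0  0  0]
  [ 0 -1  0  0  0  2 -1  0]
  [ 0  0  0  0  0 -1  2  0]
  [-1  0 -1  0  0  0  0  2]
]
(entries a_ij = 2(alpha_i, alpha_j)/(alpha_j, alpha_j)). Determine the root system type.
type E_8

The matrix has rank 8 with 2's on the diagonal. Reading the off-diagonal entries as Dynkin edges (a single edge where a_ij = a_ji = -1; a double or triple edge where a_ij * a_ji = 2 or 3), the diagram is a chain of 7 nodes with one extra node attached to the third node from one end (E_8). One simple-root ordering that puts it in standard form is (alpha_7, alpha_4, alpha_6, alpha_2, alpha_3, alpha_8, alpha_1, alpha_5). So the algebra is type E_8.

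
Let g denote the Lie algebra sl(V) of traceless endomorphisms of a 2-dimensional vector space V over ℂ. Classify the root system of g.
A_1

This is sl(2), which has dimension 2^2 - 1 = 3 and rank 2 - 1 = 1 (a Cartan subalgebra is the diagonal traceless matrices). In the classification of classical Lie algebras, the special linear algebra sl(n+1) has type A_n; here n = 1, so the Dynkin diagram is a chain of 1 nodes with single edges (A_1). Hence the type is A_1.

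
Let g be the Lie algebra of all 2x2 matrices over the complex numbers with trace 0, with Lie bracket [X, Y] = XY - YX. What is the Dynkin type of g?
This is sl(2), which has dimension 2^2 - 1 = 3 and rank 2 - 1 = 1 (a Cartan subalgebra is the diagonal traceless matrices). In the classification of classical Lie algebras, the special linear algebra sl(n+1) has type A_n; here n = 1, so the Dynkin diagram is a chain of 1 nodes with single edges (A_1). Hence the type is A_1.

A1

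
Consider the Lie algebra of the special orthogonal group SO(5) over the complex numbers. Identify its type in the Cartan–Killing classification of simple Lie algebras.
B_2 (so(5))

This is so(5) with 5 odd, which has dimension 5(5-1)/2 = 10 and rank (5-1)/2 = 2. In the classification of classical Lie algebras, the orthogonal algebra so(2n+1) in an odd number of variables has type B_n; here n = 2, so the Dynkin diagram is a chain of 2 nodes with a double edge at one end; the terminal node there is the unique short simple root (B_2). Hence the type is B_2.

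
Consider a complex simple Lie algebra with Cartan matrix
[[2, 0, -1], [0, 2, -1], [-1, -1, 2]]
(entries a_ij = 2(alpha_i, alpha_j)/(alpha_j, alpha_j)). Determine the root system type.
type A_3

The matrix has rank 3 with 2's on the diagonal. Reading the off-diagonal entries as Dynkin edges (a single edge where a_ij = a_ji = -1; a double or triple edge where a_ij * a_ji = 2 or 3), the diagram is a chain of 3 nodes with single edges (A_3). One simple-root ordering that puts it in standard form is (alpha_2, alpha_3, alpha_1). So the algebra is type A_3, i.e. sl(4).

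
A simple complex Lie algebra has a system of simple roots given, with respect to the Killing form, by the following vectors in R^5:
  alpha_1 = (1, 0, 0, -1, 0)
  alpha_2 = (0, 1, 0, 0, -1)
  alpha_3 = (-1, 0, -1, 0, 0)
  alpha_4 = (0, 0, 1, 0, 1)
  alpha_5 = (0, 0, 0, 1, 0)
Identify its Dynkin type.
B5

Compute the Cartan integers a_ij = 2(alpha_i, alpha_j)/(alpha_j, alpha_j); the resulting 5x5 Cartan matrix is
[[2, 0, -1, 0, -2], [0, 2, 0, -1, 0], [-1, 0, 2, -1, 0], [0, -1, -1, 2, 0], [-1, 0, 0, 0, 2]].
The roots have two lengths (squared-length ratio 2:1); the short ones are alpha_{5}. The associated Dynkin diagram is a chain of 5 nodes with a double edge at one end; the terminal node there is the unique short simple root (B_5), so the type is B_5 (the algebra so(11)).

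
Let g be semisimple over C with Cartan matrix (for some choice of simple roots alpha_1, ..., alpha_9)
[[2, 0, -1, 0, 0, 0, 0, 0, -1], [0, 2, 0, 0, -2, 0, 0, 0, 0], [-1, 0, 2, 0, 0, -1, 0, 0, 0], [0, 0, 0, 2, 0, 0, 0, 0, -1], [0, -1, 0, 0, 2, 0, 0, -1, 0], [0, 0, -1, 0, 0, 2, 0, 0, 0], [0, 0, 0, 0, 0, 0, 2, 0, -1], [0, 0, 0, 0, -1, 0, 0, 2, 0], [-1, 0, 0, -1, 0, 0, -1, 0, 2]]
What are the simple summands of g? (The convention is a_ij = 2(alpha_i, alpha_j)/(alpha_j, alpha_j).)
The diagram associated to this matrix has two connected components: the simple roots {alpha_2, alpha_5, alpha_8} form a chain of 3 nodes with a double edge at one end; the terminal node there is the unique long simple root (C_3), and {alpha_1, alpha_3, alpha_4, alpha_6, alpha_7, alpha_9} form a chain of 4 nodes with a fork of two nodes at one end (D_6). A semisimple Lie algebra decomposes uniquely as the direct sum of simple ideals, one per connected component of its Dynkin diagram, so g ≅ C_3 ⊕ D_6 (dimension 21 + 66 = 87).

C3 ⊕ D6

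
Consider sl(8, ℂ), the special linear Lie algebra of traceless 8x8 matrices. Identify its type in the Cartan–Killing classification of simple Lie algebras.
This is sl(8), which has dimension 8^2 - 1 = 63 and rank 8 - 1 = 7 (a Cartan subalgebra is the diagonal traceless matrices). In the classification of classical Lie algebras, the special linear algebra sl(n+1) has type A_n; here n = 7, so the Dynkin diagram is a chain of 7 nodes with single edges (A_7). Hence the type is A_7.

A7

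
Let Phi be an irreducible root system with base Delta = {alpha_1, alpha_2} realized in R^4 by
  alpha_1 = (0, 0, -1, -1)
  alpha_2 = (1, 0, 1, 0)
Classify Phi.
A_2 (sl(3))

Compute the Cartan integers a_ij = 2(alpha_i, alpha_j)/(alpha_j, alpha_j); the resulting 2x2 Cartan matrix is
[[2, -1], [-1, 2]].
All simple roots have the same length, so the diagram is simply laced. The associated Dynkin diagram is a chain of 2 nodes with single edges (A_2), so the type is A_2 (the algebra sl(3)).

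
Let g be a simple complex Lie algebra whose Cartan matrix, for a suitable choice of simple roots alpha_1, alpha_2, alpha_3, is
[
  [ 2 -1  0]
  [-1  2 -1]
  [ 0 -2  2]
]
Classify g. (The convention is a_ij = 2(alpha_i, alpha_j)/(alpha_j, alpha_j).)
C_3

The matrix has rank 3 with 2's on the diagonal. Reading the off-diagonal entries as Dynkin edges (a single edge where a_ij = a_ji = -1; a double or triple edge where a_ij * a_ji = 2 or 3), the diagram is a chain of 3 nodes with a double edge at one end; the terminal node there is the unique long simple root (C_3). One simple-root ordering that puts it in standard form is (alpha_1, alpha_2, alpha_3). So the algebra is type C_3, i.e. sp(6).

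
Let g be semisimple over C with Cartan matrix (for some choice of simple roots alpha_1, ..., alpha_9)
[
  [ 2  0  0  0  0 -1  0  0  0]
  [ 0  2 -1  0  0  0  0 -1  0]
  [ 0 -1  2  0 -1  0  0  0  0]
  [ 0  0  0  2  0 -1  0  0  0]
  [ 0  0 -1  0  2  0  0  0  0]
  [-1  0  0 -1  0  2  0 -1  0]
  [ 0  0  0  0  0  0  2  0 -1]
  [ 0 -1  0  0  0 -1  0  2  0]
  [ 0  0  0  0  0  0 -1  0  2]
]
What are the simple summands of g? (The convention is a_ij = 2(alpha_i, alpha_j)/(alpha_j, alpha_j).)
The diagram associated to this matrix has two connected components: the simple roots {alpha_7, alpha_9} form a chain of 2 nodes with single edges (A_2), and {alpha_1, alpha_2, alpha_3, alpha_4, alpha_5, alpha_6, alpha_8} form a chain of 5 nodes with a fork of two nodes at one end (D_7). A semisimple Lie algebra decomposes uniquely as the direct sum of simple ideals, one per connected component of its Dynkin diagram, so g ≅ A_2 ⊕ D_7 (dimension 8 + 91 = 99).

A2 ⊕ D7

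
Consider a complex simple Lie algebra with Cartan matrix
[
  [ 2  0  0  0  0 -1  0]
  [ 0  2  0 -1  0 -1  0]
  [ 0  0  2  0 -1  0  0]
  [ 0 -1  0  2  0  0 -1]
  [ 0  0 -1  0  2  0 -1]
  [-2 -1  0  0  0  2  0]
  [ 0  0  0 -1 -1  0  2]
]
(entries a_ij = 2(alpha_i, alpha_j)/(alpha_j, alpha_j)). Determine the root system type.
The matrix has rank 7 with 2's on the diagonal. Reading the off-diagonal entries as Dynkin edges (a single edge where a_ij = a_ji = -1; a double or triple edge where a_ij * a_ji = 2 or 3), the diagram is a chain of 7 nodes with a double edge at one end; the terminal node there is the unique short simple root (B_7). One simple-root ordering that puts it in standard form is (alpha_3, alpha_5, alpha_7, alpha_4, alpha_2, alpha_6, alpha_1). So the algebra is type B_7, i.e. so(15).

B_7 (so(15))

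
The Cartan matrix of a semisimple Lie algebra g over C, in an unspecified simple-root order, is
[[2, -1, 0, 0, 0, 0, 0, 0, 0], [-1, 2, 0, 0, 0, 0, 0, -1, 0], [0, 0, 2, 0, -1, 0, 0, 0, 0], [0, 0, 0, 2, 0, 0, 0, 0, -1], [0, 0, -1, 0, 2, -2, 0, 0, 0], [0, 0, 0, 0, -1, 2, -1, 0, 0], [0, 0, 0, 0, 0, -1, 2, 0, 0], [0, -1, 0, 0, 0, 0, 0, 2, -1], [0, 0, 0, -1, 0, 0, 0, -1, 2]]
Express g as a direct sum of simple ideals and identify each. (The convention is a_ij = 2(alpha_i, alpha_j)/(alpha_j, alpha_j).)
A_5 (sl(6)) + F_4

The diagram associated to this matrix has two connected components: the simple roots {alpha_1, alpha_2, alpha_4, alpha_8, alpha_9} form a chain of 5 nodes with single edges (A_5), and {alpha_3, alpha_5, alpha_6, alpha_7} form a chain of 4 nodes with a double edge between the middle two (F_4). A semisimple Lie algebra decomposes uniquely as the direct sum of simple ideals, one per connected component of its Dynkin diagram, so g ≅ A_5 ⊕ F_4 (dimension 35 + 52 = 87).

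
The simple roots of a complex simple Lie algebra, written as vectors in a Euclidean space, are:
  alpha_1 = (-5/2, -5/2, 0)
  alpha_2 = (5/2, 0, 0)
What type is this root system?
Compute the Cartan integers a_ij = 2(alpha_i, alpha_j)/(alpha_j, alpha_j); the resulting 2x2 Cartan matrix is
[[2, -2], [-1, 2]].
The roots have two lengths (squared-length ratio 2:1); the short ones are alpha_{2}. The associated Dynkin diagram is a chain of 2 nodes with a double edge at one end; the terminal node there is the unique short simple root (B_2), so the type is B_2 (the algebra so(5)).

B2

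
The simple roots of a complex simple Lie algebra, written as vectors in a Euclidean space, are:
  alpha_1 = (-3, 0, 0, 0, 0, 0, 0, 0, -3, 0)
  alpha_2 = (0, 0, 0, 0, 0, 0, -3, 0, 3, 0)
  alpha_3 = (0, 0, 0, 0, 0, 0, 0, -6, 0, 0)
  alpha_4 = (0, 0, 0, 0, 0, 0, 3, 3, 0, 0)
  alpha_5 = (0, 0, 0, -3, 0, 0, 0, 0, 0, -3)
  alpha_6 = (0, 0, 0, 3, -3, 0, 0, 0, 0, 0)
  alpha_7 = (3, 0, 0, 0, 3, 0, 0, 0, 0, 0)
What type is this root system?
C7

Compute the Cartan integers a_ij = 2(alpha_i, alpha_j)/(alpha_j, alpha_j); the resulting 7x7 Cartan matrix is
[[2, -1, 0, 0, 0, 0, -1], [-1, 2, 0, -1, 0, 0, 0], [0, 0, 2, -2, 0, 0, 0], [0, -1, -1, 2, 0, 0, 0], [0, 0, 0, 0, 2, -1, 0], [0, 0, 0, 0, -1, 2, -1], [-1, 0, 0, 0, 0, -1, 2]].
The roots have two lengths (squared-length ratio 2:1); the short ones are alpha_{1,2,4,5,6,7}. The associated Dynkin diagram is a chain of 7 nodes with a double edge at one end; the terminal node there is the unique long simple root (C_7), so the type is C_7 (the algebra sp(14)).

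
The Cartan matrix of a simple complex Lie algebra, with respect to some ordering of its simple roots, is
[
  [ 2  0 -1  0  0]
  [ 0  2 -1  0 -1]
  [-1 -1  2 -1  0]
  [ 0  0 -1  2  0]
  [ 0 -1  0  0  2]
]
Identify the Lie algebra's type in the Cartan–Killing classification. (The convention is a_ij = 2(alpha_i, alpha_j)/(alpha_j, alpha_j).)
D_5

The matrix has rank 5 with 2's on the diagonal. Reading the off-diagonal entries as Dynkin edges (a single edge where a_ij = a_ji = -1; a double or triple edge where a_ij * a_ji = 2 or 3), the diagram is a chain of 3 nodes with a fork of two nodes at one end (D_5). One simple-root ordering that puts it in standard form is (alpha_5, alpha_2, alpha_3, alpha_1, alpha_4). So the algebra is type D_5, i.e. so(10).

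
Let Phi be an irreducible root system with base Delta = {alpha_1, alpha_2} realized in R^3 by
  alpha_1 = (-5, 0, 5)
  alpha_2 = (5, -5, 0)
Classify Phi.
Compute the Cartan integers a_ij = 2(alpha_i, alpha_j)/(alpha_j, alpha_j); the resulting 2x2 Cartan matrix is
[[2, -1], [-1, 2]].
All simple roots have the same length, so the diagram is simply laced. The associated Dynkin diagram is a chain of 2 nodes with single edges (A_2), so the type is A_2 (the algebra sl(3)).

A_2 (sl(3))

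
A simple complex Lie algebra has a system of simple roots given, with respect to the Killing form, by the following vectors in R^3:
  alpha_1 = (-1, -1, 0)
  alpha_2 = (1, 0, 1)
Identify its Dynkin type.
A_2 (sl(3))

Compute the Cartan integers a_ij = 2(alpha_i, alpha_j)/(alpha_j, alpha_j); the resulting 2x2 Cartan matrix is
[[2, -1], [-1, 2]].
All simple roots have the same length, so the diagram is simply laced. The associated Dynkin diagram is a chain of 2 nodes with single edges (A_2), so the type is A_2 (the algebra sl(3)).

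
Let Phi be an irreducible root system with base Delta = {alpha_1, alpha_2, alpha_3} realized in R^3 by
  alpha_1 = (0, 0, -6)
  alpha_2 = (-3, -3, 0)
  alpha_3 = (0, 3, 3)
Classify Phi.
Compute the Cartan integers a_ij = 2(alpha_i, alpha_j)/(alpha_j, alpha_j); the resulting 3x3 Cartan matrix is
[[2, 0, -2], [0, 2, -1], [-1, -1, 2]].
The roots have two lengths (squared-length ratio 2:1); the short ones are alpha_{2,3}. The associated Dynkin diagram is a chain of 3 nodes with a double edge at one end; the terminal node there is the unique long simple root (C_3), so the type is C_3 (the algebra sp(6)).

C_3 (sp(6))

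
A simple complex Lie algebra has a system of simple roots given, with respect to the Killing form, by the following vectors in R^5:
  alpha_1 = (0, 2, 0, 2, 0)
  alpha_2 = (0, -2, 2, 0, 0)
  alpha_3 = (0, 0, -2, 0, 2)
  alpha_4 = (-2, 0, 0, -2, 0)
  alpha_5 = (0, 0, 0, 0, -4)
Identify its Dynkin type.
Compute the Cartan integers a_ij = 2(alpha_i, alpha_j)/(alpha_j, alpha_j); the resulting 5x5 Cartan matrix is
[[2, -1, 0, -1, 0], [-1, 2, -1, 0, 0], [0, -1, 2, 0, -1], [-1, 0, 0, 2, 0], [0, 0, -2, 0, 2]].
The roots have two lengths (squared-length ratio 2:1); the short ones are alpha_{1,2,3,4}. The associated Dynkin diagram is a chain of 5 nodes with a double edge at one end; the terminal node there is the unique long simple root (C_5), so the type is C_5 (the algebra sp(10)).

C_5 (sp(10))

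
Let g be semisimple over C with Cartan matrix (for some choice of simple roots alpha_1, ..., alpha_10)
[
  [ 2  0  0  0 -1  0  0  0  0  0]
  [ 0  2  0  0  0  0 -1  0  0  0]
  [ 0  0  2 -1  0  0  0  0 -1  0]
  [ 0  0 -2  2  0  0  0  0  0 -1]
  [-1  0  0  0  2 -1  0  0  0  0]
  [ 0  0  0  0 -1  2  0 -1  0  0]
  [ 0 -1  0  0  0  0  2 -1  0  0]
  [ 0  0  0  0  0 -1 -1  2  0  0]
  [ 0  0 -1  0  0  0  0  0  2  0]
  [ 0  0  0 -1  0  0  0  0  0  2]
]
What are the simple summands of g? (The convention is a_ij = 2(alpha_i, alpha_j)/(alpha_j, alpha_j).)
A_6 ⊕ F_4

The diagram associated to this matrix has two connected components: the simple roots {alpha_1, alpha_2, alpha_5, alpha_6, alpha_7, alpha_8} form a chain of 6 nodes with single edges (A_6), and {alpha_3, alpha_4, alpha_9, alpha_10} form a chain of 4 nodes with a double edge between the middle two (F_4). A semisimple Lie algebra decomposes uniquely as the direct sum of simple ideals, one per connected component of its Dynkin diagram, so g ≅ A_6 ⊕ F_4 (dimension 48 + 52 = 100).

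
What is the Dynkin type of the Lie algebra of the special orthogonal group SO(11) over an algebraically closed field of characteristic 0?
This is so(11) with 11 odd, which has dimension 11(11-1)/2 = 55 and rank (11-1)/2 = 5. In the classification of classical Lie algebras, the orthogonal algebra so(2n+1) in an odd number of variables has type B_n; here n = 5, so the Dynkin diagram is a chain of 5 nodes with a double edge at one end; the terminal node there is the unique short simple root (B_5). Hence the type is B_5.

type B_5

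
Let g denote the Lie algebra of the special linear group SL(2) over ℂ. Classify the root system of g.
A_1

This is sl(2), which has dimension 2^2 - 1 = 3 and rank 2 - 1 = 1 (a Cartan subalgebra is the diagonal traceless matrices). In the classification of classical Lie algebras, the special linear algebra sl(n+1) has type A_n; here n = 1, so the Dynkin diagram is a chain of 1 nodes with single edges (A_1). Hence the type is A_1.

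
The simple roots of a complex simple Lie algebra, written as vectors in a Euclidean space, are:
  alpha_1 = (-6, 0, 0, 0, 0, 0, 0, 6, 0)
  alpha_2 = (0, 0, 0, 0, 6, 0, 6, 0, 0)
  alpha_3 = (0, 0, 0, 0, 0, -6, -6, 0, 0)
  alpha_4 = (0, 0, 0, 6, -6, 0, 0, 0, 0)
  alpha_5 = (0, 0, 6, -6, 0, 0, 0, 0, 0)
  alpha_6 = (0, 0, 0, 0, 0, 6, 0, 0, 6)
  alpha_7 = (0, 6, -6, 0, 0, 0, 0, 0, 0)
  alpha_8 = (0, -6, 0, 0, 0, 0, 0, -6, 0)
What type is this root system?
Compute the Cartan integers a_ij = 2(alpha_i, alpha_j)/(alpha_j, alpha_j); the resulting 8x8 Cartan matrix is
[[2, 0, 0, 0, 0, 0, 0, -1], [0, 2, -1, -1, 0, 0, 0, 0], [0, -1, 2, 0, 0, -1, 0, 0], [0, -1, 0, 2, -1, 0, 0, 0], [0, 0, 0, -1, 2, 0, -1, 0], [0, 0, -1, 0, 0, 2, 0, 0], [0, 0, 0, 0, -1, 0, 2, -1], [-1, 0, 0, 0, 0, 0, -1, 2]].
All simple roots have the same length, so the diagram is simply laced. The associated Dynkin diagram is a chain of 8 nodes with single edges (A_8), so the type is A_8 (the algebra sl(9)).

A8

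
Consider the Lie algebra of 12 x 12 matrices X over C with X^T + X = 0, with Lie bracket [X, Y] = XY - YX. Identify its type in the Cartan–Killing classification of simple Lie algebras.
D_6

This is so(12) with 12 even, which has dimension 12(12-1)/2 = 66 and rank 12/2 = 6. In the classification of classical Lie algebras, the orthogonal algebra so(2n) in an even number of variables has type D_n; here n = 6, so the Dynkin diagram is a chain of 4 nodes with a fork of two nodes at one end (D_6). Hence the type is D_6.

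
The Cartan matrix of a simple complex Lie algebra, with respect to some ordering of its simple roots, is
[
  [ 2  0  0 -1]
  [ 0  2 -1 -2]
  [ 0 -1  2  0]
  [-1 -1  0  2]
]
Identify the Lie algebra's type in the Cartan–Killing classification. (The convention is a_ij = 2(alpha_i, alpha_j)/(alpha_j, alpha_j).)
F_4

The matrix has rank 4 with 2's on the diagonal. Reading the off-diagonal entries as Dynkin edges (a single edge where a_ij = a_ji = -1; a double or triple edge where a_ij * a_ji = 2 or 3), the diagram is a chain of 4 nodes with a double edge between the middle two (F_4). One simple-root ordering that puts it in standard form is (alpha_3, alpha_2, alpha_4, alpha_1). So the algebra is type F_4.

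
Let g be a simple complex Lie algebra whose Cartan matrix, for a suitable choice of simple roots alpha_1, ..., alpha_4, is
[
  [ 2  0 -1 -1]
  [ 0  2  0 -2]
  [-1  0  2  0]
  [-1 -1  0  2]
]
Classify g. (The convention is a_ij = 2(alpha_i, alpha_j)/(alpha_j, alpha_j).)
The matrix has rank 4 with 2's on the diagonal. Reading the off-diagonal entries as Dynkin edges (a single edge where a_ij = a_ji = -1; a double or triple edge where a_ij * a_ji = 2 or 3), the diagram is a chain of 4 nodes with a double edge at one end; the terminal node there is the unique long simple root (C_4). One simple-root ordering that puts it in standard form is (alpha_3, alpha_1, alpha_4, alpha_2). So the algebra is type C_4, i.e. sp(8).

type C_4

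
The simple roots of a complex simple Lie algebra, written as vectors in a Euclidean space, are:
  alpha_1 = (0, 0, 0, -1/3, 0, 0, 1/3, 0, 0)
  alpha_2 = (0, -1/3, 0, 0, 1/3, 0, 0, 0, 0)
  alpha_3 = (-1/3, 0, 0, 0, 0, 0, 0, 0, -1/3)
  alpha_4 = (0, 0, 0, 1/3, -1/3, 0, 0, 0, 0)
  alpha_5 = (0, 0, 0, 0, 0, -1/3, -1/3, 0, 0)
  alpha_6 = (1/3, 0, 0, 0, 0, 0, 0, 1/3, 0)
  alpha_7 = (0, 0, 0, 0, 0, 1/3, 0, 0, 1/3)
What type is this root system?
A7

Compute the Cartan integers a_ij = 2(alpha_i, alpha_j)/(alpha_j, alpha_j); the resulting 7x7 Cartan matrix is
[[2, 0, 0, -1, -1, 0, 0], [0, 2, 0, -1, 0, 0, 0], [0, 0, 2, 0, 0, -1, -1], [-1, -1, 0, 2, 0, 0, 0], [-1, 0, 0, 0, 2, 0, -1], [0, 0, -1, 0, 0, 2, 0], [0, 0, -1, 0, -1, 0, 2]].
All simple roots have the same length, so the diagram is simply laced. The associated Dynkin diagram is a chain of 7 nodes with single edges (A_7), so the type is A_7 (the algebra sl(8)).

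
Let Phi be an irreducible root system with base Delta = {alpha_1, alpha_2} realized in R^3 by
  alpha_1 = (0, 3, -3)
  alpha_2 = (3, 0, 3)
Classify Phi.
Compute the Cartan integers a_ij = 2(alpha_i, alpha_j)/(alpha_j, alpha_j); the resulting 2x2 Cartan matrix is
[[2, -1], [-1, 2]].
All simple roots have the same length, so the diagram is simply laced. The associated Dynkin diagram is a chain of 2 nodes with single edges (A_2), so the type is A_2 (the algebra sl(3)).

A2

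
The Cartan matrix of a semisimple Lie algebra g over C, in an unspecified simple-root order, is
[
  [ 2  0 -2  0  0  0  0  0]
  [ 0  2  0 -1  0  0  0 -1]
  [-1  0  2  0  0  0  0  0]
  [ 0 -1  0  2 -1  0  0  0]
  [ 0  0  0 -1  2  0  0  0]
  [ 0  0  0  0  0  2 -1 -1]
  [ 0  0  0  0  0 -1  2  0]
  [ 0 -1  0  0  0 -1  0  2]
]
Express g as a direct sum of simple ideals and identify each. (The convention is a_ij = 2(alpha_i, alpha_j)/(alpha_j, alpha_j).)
The diagram associated to this matrix has two connected components: the simple roots {alpha_2, alpha_4, alpha_5, alpha_6, alpha_7, alpha_8} form a chain of 6 nodes with single edges (A_6), and {alpha_1, alpha_3} form a chain of 2 nodes with a double edge at one end; the terminal node there is the unique short simple root (B_2). A semisimple Lie algebra decomposes uniquely as the direct sum of simple ideals, one per connected component of its Dynkin diagram, so g ≅ A_6 ⊕ B_2 (dimension 48 + 10 = 58).

A_6 ⊕ B_2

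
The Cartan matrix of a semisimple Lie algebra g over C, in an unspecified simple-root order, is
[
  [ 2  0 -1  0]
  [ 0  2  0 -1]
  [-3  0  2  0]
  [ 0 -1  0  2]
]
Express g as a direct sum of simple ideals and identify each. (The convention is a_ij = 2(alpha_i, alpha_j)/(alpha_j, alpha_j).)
A_2 ⊕ G_2

The diagram associated to this matrix has two connected components: the simple roots {alpha_2, alpha_4} form a chain of 2 nodes with single edges (A_2), and {alpha_1, alpha_3} form two nodes joined by a triple edge (G_2). A semisimple Lie algebra decomposes uniquely as the direct sum of simple ideals, one per connected component of its Dynkin diagram, so g ≅ A_2 ⊕ G_2 (dimension 8 + 14 = 22).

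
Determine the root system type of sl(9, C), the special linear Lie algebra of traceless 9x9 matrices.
type A_8

This is sl(9), which has dimension 9^2 - 1 = 80 and rank 9 - 1 = 8 (a Cartan subalgebra is the diagonal traceless matrices). In the classification of classical Lie algebras, the special linear algebra sl(n+1) has type A_n; here n = 8, so the Dynkin diagram is a chain of 8 nodes with single edges (A_8). Hence the type is A_8.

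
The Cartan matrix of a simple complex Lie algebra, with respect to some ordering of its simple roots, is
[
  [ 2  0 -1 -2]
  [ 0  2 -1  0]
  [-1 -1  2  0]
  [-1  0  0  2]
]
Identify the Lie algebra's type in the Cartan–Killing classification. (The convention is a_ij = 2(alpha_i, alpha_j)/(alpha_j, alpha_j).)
B4

The matrix has rank 4 with 2's on the diagonal. Reading the off-diagonal entries as Dynkin edges (a single edge where a_ij = a_ji = -1; a double or triple edge where a_ij * a_ji = 2 or 3), the diagram is a chain of 4 nodes with a double edge at one end; the terminal node there is the unique short simple root (B_4). One simple-root ordering that puts it in standard form is (alpha_2, alpha_3, alpha_1, alpha_4). So the algebra is type B_4, i.e. so(9).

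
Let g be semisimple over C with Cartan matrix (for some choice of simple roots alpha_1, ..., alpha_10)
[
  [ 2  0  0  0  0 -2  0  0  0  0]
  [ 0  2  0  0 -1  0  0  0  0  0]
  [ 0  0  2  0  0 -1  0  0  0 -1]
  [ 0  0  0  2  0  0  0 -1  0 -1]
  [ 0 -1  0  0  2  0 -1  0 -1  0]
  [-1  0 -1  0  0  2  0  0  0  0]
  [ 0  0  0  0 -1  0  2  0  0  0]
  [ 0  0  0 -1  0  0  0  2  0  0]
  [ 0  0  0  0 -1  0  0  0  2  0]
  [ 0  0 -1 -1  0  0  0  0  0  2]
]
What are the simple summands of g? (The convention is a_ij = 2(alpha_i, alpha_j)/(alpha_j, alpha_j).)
type C_6 ⊕ type D_4

The diagram associated to this matrix has two connected components: the simple roots {alpha_1, alpha_3, alpha_4, alpha_6, alpha_8, alpha_10} form a chain of 6 nodes with a double edge at one end; the terminal node there is the unique long simple root (C_6), and {alpha_2, alpha_5, alpha_7, alpha_9} form a chain of 2 nodes with a fork of two nodes at one end (D_4). A semisimple Lie algebra decomposes uniquely as the direct sum of simple ideals, one per connected component of its Dynkin diagram, so g ≅ C_6 ⊕ D_4 (dimension 78 + 28 = 106).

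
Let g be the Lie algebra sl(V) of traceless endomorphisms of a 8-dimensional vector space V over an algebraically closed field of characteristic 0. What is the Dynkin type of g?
This is sl(8), which has dimension 8^2 - 1 = 63 and rank 8 - 1 = 7 (a Cartan subalgebra is the diagonal traceless matrices). In the classification of classical Lie algebras, the special linear algebra sl(n+1) has type A_n; here n = 7, so the Dynkin diagram is a chain of 7 nodes with single edges (A_7). Hence the type is A_7.

A_7 (sl(8))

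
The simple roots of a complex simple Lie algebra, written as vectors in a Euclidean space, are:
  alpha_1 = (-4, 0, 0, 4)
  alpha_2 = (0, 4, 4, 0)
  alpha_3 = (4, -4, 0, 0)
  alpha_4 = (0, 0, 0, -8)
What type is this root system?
C_4 (sp(8))

Compute the Cartan integers a_ij = 2(alpha_i, alpha_j)/(alpha_j, alpha_j); the resulting 4x4 Cartan matrix is
[[2, 0, -1, -1], [0, 2, -1, 0], [-1, -1, 2, 0], [-2, 0, 0, 2]].
The roots have two lengths (squared-length ratio 2:1); the short ones are alpha_{1,2,3}. The associated Dynkin diagram is a chain of 4 nodes with a double edge at one end; the terminal node there is the unique long simple root (C_4), so the type is C_4 (the algebra sp(8)).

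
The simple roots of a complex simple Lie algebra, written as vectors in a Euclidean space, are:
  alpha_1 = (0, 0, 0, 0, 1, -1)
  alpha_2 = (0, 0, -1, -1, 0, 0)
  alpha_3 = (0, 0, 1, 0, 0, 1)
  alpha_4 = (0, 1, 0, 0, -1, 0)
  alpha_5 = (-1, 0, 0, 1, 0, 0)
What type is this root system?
Compute the Cartan integers a_ij = 2(alpha_i, alpha_j)/(alpha_j, alpha_j); the resulting 5x5 Cartan matrix is
[[2, 0, -1, -1, 0], [0, 2, -1, 0, -1], [-1, -1, 2, 0, 0], [-1, 0, 0, 2, 0], [0, -1, 0, 0, 2]].
All simple roots have the same length, so the diagram is simply laced. The associated Dynkin diagram is a chain of 5 nodes with single edges (A_5), so the type is A_5 (the algebra sl(6)).

A_5 (sl(6))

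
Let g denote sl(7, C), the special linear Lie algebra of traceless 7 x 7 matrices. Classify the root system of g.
This is sl(7), which has dimension 7^2 - 1 = 48 and rank 7 - 1 = 6 (a Cartan subalgebra is the diagonal traceless matrices). In the classification of classical Lie algebras, the special linear algebra sl(n+1) has type A_n; here n = 6, so the Dynkin diagram is a chain of 6 nodes with single edges (A_6). Hence the type is A_6.

A_6 (sl(7))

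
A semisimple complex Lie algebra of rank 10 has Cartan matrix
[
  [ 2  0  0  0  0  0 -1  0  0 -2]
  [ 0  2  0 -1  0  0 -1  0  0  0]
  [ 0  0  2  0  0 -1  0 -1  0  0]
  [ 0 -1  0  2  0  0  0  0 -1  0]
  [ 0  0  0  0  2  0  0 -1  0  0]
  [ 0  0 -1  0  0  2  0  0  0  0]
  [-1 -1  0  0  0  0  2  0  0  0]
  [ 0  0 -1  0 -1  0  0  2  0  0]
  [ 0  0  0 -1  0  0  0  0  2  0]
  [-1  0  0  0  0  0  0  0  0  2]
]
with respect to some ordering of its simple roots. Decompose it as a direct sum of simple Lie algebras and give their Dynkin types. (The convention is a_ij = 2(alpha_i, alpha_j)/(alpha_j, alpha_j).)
type A_4 + type B_6

The diagram associated to this matrix has two connected components: the simple roots {alpha_3, alpha_5, alpha_6, alpha_8} form a chain of 4 nodes with single edges (A_4), and {alpha_1, alpha_2, alpha_4, alpha_7, alpha_9, alpha_10} form a chain of 6 nodes with a double edge at one end; the terminal node there is the unique short simple root (B_6). A semisimple Lie algebra decomposes uniquely as the direct sum of simple ideals, one per connected component of its Dynkin diagram, so g ≅ A_4 ⊕ B_6 (dimension 24 + 78 = 102).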